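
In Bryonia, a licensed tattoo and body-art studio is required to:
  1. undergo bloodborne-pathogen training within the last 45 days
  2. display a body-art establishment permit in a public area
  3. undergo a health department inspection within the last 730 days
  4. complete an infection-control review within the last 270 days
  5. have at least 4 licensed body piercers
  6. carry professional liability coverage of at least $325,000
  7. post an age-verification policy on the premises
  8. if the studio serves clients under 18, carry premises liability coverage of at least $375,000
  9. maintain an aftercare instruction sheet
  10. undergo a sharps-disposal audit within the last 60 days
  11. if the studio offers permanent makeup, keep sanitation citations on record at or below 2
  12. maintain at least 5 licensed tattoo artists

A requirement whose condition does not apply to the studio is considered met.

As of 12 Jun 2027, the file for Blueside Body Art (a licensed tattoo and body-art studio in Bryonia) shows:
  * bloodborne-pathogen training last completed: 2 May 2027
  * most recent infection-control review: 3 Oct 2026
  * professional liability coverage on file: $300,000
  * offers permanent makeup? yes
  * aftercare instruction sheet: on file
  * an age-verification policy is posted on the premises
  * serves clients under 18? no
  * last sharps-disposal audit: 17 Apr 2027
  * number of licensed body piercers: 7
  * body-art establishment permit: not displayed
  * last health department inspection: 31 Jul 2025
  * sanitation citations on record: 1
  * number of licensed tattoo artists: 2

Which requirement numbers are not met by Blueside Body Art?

2, 6, 12

1. bloodborne-pathogen training 41 days ago vs limit 45 → met
2. body-art establishment permit absent → not met
3. health department inspection 681 days ago vs limit 730 → met
4. infection-control review 252 days ago vs limit 270 → met
5. licensed body piercers 7 ≥ 4 → met
6. professional liability coverage $300,000 < $325,000 → not met
7. age-verification policy present → met
8. condition 'serves clients under 18' does not hold → requirement n/a → met
9. aftercare instruction sheet present → met
10. sharps-disposal audit 56 days ago vs limit 60 → met
11. condition 'offers permanent makeup' holds; sanitation citations on record 1 ≤ 2 → met
12. licensed tattoo artists 2 < 5 → not met
Not met: 2, 6, 12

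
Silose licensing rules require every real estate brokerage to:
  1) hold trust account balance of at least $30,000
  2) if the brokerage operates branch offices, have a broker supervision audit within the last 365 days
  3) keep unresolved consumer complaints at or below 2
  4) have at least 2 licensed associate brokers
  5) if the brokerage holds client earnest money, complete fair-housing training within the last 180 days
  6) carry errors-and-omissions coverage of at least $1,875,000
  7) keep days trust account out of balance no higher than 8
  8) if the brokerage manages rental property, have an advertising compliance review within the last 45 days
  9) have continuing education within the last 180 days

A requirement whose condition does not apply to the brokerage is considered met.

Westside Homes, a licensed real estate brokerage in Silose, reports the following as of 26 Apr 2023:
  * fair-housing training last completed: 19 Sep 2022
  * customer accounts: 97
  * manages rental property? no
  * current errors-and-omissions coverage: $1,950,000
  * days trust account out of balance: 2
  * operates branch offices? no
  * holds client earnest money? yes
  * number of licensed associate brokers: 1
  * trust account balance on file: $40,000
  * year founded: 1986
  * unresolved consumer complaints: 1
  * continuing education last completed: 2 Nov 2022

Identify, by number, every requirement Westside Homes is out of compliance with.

1. trust account balance $40,000 ≥ $30,000 → met
2. condition 'operates branch offices' does not hold → requirement n/a → met
3. unresolved consumer complaints 1 ≤ 2 → met
4. licensed associate brokers 1 < 2 → not met
5. condition 'holds client earnest money' holds; fair-housing training 219 days ago vs limit 180 → not met
6. errors-and-omissions coverage $1,950,000 ≥ $1,875,000 → met
7. days trust account out of balance 2 ≤ 8 → met
8. condition 'manages rental property' does not hold → requirement n/a → met
9. continuing education 175 days ago vs limit 180 → met
Not met: 4, 5

4, 5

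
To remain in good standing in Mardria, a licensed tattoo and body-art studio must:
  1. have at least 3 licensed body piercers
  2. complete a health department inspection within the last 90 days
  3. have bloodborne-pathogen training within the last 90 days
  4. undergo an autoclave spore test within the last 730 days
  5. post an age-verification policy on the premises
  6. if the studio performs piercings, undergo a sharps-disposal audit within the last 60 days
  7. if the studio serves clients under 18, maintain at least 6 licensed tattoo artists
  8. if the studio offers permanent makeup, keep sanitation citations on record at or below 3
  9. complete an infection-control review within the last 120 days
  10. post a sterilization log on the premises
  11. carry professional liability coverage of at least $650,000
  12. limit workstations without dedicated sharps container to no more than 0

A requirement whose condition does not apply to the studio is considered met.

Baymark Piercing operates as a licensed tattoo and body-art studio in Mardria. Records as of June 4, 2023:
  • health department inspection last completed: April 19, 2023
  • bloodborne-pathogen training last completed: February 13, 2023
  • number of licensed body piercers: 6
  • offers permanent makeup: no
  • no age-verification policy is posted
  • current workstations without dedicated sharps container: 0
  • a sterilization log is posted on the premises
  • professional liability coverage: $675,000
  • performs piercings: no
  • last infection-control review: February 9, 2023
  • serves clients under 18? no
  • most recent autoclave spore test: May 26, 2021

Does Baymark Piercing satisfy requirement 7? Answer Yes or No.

Yes

7. condition 'serves clients under 18' does not hold → requirement n/a → met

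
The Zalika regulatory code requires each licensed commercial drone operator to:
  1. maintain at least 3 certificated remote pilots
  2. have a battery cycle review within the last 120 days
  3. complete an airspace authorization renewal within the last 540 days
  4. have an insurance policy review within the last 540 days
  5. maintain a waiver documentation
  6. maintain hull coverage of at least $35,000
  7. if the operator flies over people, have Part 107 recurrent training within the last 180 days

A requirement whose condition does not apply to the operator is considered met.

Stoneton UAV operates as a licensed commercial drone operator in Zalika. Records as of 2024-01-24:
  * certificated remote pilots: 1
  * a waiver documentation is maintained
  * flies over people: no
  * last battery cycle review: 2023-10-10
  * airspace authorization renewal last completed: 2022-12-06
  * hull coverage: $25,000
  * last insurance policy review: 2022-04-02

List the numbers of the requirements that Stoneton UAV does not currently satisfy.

1. certificated remote pilots 1 < 3 → not met
2. battery cycle review 106 days ago vs limit 120 → met
3. airspace authorization renewal 414 days ago vs limit 540 → met
4. insurance policy review 662 days ago vs limit 540 → not met
5. waiver documentation present → met
6. hull coverage $25,000 < $35,000 → not met
7. condition 'flies over people' does not hold → requirement n/a → met
Not met: 1, 4, 6

1, 4, 6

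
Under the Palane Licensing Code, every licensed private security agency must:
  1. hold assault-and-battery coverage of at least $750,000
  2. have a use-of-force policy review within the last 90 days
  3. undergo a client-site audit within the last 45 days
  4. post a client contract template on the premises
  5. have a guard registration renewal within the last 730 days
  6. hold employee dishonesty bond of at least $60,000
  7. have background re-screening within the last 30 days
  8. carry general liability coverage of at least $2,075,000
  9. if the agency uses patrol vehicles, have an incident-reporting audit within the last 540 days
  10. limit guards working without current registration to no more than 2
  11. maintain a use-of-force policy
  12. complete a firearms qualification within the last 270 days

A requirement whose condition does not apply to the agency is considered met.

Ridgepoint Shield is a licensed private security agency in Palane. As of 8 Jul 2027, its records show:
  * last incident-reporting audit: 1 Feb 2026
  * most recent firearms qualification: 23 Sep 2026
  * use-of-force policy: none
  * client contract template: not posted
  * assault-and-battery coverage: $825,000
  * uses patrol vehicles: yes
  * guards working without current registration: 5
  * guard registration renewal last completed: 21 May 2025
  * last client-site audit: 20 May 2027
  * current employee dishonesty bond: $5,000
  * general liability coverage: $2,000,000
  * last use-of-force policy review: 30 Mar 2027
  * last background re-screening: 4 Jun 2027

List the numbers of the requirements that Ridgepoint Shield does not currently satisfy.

2, 3, 4, 5, 6, 7, 8, 10, 11, 12

1. assault-and-battery coverage $825,000 ≥ $750,000 → met
2. use-of-force policy review 100 days ago vs limit 90 → not met
3. client-site audit 49 days ago vs limit 45 → not met
4. client contract template absent → not met
5. guard registration renewal 778 days ago vs limit 730 → not met
6. employee dishonesty bond $5,000 < $60,000 → not met
7. background re-screening 34 days ago vs limit 30 → not met
8. general liability coverage $2,000,000 < $2,075,000 → not met
9. condition 'uses patrol vehicles' holds; incident-reporting audit 522 days ago vs limit 540 → met
10. guards working without current registration 5 > 2 → not met
11. use-of-force policy absent → not met
12. firearms qualification 288 days ago vs limit 270 → not met
Not met: 2, 3, 4, 5, 6, 7, 8, 10, 11, 12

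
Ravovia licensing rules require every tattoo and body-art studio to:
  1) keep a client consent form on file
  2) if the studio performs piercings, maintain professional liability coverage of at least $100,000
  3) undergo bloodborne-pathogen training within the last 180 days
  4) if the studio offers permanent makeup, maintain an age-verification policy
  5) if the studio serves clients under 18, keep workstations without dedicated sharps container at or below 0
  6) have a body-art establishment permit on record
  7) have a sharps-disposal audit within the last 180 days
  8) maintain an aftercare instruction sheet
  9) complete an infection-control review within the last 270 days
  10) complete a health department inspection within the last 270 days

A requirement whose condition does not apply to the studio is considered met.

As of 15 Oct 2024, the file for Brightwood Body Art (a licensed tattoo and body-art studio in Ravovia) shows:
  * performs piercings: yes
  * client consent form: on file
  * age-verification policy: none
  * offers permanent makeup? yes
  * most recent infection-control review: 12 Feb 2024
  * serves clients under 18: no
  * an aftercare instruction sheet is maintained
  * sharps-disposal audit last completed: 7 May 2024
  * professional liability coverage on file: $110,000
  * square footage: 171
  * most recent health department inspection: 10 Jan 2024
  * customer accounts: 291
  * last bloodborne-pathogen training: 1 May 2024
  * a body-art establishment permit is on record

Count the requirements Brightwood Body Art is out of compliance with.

1. client consent form present → met
2. condition 'performs piercings' holds; professional liability coverage $110,000 ≥ $100,000 → met
3. bloodborne-pathogen training 167 days ago vs limit 180 → met
4. condition 'offers permanent makeup' holds; age-verification policy absent → not met
5. condition 'serves clients under 18' does not hold → requirement n/a → met
6. body-art establishment permit present → met
7. sharps-disposal audit 161 days ago vs limit 180 → met
8. aftercare instruction sheet present → met
9. infection-control review 246 days ago vs limit 270 → met
10. health department inspection 279 days ago vs limit 270 → not met
Not met: 2 of 10

2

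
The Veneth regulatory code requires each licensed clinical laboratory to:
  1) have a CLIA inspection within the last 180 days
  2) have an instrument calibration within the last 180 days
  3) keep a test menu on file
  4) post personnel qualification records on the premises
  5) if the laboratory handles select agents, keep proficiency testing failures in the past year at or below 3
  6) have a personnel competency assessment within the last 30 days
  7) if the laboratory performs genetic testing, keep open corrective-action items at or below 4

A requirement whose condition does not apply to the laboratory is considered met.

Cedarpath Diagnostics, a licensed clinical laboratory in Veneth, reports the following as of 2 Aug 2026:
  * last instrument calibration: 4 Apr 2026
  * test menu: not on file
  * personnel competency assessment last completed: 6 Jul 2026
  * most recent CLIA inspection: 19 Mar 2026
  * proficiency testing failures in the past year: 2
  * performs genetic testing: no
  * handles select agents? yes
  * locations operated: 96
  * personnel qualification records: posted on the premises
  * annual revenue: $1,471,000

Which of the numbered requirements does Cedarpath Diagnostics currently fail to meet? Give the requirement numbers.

1. CLIA inspection 136 days ago vs limit 180 → met
2. instrument calibration 120 days ago vs limit 180 → met
3. test menu absent → not met
4. personnel qualification records present → met
5. condition 'handles select agents' holds; proficiency testing failures in the past year 2 ≤ 3 → met
6. personnel competency assessment 27 days ago vs limit 30 → met
7. condition 'performs genetic testing' does not hold → requirement n/a → met
Not met: 3

3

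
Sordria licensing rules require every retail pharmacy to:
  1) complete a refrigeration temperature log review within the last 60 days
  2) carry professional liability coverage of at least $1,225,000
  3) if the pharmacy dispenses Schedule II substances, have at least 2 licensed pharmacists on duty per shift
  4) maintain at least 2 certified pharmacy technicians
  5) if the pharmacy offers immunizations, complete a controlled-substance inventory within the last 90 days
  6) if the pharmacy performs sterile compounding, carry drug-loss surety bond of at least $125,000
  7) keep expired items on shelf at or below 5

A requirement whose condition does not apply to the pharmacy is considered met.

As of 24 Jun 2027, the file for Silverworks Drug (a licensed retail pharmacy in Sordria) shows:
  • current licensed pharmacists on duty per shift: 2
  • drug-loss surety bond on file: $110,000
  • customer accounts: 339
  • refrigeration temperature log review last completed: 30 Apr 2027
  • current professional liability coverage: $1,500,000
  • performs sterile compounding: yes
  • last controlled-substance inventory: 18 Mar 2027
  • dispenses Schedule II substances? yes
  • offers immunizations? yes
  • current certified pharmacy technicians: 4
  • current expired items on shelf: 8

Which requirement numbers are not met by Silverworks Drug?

1. refrigeration temperature log review 55 days ago vs limit 60 → met
2. professional liability coverage $1,500,000 ≥ $1,225,000 → met
3. condition 'dispenses Schedule II substances' holds; licensed pharmacists on duty per shift 2 ≥ 2 → met
4. certified pharmacy technicians 4 ≥ 2 → met
5. condition 'offers immunizations' holds; controlled-substance inventory 98 days ago vs limit 90 → not met
6. condition 'performs sterile compounding' holds; drug-loss surety bond $110,000 < $125,000 → not met
7. expired items on shelf 8 > 5 → not met
Not met: 5, 6, 7

5, 6, 7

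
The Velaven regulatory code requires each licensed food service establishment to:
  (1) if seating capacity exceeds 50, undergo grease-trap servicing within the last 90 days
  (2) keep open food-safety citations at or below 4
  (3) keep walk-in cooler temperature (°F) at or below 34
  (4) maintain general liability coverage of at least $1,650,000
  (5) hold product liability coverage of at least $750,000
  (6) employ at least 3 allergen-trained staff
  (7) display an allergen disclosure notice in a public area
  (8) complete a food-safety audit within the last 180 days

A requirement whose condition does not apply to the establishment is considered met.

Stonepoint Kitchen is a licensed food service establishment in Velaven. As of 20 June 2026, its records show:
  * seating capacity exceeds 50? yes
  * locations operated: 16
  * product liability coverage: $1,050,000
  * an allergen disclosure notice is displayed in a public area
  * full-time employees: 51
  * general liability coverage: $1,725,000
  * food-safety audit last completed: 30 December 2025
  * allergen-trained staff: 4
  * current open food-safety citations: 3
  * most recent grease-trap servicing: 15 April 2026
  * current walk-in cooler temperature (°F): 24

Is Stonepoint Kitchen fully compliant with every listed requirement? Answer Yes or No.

1. condition 'seating capacity exceeds 50' holds; grease-trap servicing 66 days ago vs limit 90 → met
2. open food-safety citations 3 ≤ 4 → met
3. walk-in cooler temperature (°F) 24 ≤ 34 → met
4. general liability coverage $1,725,000 ≥ $1,650,000 → met
5. product liability coverage $1,050,000 ≥ $750,000 → met
6. allergen-trained staff 4 ≥ 3 → met
7. allergen disclosure notice present → met
8. food-safety audit 172 days ago vs limit 180 → met
All met.

Yes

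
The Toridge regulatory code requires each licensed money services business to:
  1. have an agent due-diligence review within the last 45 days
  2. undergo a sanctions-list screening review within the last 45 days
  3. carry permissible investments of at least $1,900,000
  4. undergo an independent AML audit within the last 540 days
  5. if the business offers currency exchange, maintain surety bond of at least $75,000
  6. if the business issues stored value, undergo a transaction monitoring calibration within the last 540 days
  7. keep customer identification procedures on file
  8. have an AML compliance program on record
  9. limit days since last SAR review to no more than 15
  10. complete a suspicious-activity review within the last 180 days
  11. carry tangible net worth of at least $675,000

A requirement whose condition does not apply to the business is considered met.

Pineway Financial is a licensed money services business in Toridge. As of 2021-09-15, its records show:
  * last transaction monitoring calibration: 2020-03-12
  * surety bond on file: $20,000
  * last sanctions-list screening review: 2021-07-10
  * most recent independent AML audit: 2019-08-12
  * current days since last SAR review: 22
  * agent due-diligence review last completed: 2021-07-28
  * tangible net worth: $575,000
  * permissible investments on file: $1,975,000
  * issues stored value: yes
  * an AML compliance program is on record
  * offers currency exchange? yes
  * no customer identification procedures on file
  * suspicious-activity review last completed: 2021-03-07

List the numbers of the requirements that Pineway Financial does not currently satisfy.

1, 2, 4, 5, 6, 7, 9, 10, 11

1. agent due-diligence review 49 days ago vs limit 45 → not met
2. sanctions-list screening review 67 days ago vs limit 45 → not met
3. permissible investments $1,975,000 ≥ $1,900,000 → met
4. independent AML audit 765 days ago vs limit 540 → not met
5. condition 'offers currency exchange' holds; surety bond $20,000 < $75,000 → not met
6. condition 'issues stored value' holds; transaction monitoring calibration 552 days ago vs limit 540 → not met
7. customer identification procedures absent → not met
8. AML compliance program present → met
9. days since last SAR review 22 > 15 → not met
10. suspicious-activity review 192 days ago vs limit 180 → not met
11. tangible net worth $575,000 < $675,000 → not met
Not met: 1, 2, 4, 5, 6, 7, 9, 10, 11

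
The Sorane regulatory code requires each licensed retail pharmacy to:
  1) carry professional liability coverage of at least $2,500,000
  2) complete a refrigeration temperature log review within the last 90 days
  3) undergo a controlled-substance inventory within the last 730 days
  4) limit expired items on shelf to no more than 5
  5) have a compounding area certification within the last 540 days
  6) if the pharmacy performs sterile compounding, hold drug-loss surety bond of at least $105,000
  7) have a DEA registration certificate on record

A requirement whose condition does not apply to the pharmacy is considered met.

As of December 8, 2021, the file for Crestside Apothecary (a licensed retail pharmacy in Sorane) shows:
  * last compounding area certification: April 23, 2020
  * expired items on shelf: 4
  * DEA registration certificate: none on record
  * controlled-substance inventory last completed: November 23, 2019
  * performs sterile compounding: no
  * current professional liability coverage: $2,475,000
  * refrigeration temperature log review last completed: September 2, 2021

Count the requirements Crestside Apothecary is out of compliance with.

1. professional liability coverage $2,475,000 < $2,500,000 → not met
2. refrigeration temperature log review 97 days ago vs limit 90 → not met
3. controlled-substance inventory 746 days ago vs limit 730 → not met
4. expired items on shelf 4 ≤ 5 → met
5. compounding area certification 594 days ago vs limit 540 → not met
6. condition 'performs sterile compounding' does not hold → requirement n/a → met
7. DEA registration certificate absent → not met
Not met: 5 of 7

5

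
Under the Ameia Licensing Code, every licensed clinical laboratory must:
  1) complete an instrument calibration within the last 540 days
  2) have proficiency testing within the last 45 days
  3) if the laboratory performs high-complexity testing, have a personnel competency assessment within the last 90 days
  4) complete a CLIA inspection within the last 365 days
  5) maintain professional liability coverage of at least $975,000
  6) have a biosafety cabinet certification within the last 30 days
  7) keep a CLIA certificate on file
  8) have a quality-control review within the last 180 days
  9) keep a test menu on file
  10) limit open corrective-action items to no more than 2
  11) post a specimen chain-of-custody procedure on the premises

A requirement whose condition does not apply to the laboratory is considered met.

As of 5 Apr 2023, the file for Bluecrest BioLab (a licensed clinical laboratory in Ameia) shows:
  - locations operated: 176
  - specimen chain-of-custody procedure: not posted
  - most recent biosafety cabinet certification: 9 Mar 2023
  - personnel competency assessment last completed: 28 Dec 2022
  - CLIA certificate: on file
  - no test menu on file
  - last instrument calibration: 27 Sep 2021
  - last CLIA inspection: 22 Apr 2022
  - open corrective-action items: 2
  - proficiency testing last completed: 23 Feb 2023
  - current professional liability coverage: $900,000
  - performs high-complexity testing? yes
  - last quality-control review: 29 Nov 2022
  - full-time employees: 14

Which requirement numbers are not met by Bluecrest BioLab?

1. instrument calibration 555 days ago vs limit 540 → not met
2. proficiency testing 41 days ago vs limit 45 → met
3. condition 'performs high-complexity testing' holds; personnel competency assessment 98 days ago vs limit 90 → not met
4. CLIA inspection 348 days ago vs limit 365 → met
5. professional liability coverage $900,000 < $975,000 → not met
6. biosafety cabinet certification 27 days ago vs limit 30 → met
7. CLIA certificate present → met
8. quality-control review 127 days ago vs limit 180 → met
9. test menu absent → not met
10. open corrective-action items 2 ≤ 2 → met
11. specimen chain-of-custody procedure absent → not met
Not met: 1, 3, 5, 9, 11

1, 3, 5, 9, 11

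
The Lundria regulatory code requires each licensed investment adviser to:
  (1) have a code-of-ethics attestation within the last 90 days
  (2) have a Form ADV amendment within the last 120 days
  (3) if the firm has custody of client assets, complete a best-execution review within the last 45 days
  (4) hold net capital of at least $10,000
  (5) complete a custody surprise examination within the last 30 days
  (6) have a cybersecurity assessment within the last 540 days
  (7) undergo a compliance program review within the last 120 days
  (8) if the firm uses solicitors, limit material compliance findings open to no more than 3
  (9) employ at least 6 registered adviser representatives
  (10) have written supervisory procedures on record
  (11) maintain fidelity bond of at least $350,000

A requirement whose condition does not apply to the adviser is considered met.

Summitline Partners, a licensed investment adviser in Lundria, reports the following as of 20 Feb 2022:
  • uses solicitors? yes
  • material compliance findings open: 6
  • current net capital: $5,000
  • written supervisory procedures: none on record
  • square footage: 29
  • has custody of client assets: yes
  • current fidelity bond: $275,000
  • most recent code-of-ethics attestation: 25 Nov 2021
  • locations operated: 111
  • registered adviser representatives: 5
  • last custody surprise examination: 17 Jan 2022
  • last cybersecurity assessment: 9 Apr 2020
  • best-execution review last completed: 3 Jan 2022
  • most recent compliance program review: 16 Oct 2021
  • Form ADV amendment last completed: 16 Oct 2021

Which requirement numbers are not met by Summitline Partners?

2, 3, 4, 5, 6, 7, 8, 9, 10, 11

1. code-of-ethics attestation 87 days ago vs limit 90 → met
2. Form ADV amendment 127 days ago vs limit 120 → not met
3. condition 'has custody of client assets' holds; best-execution review 48 days ago vs limit 45 → not met
4. net capital $5,000 < $10,000 → not met
5. custody surprise examination 34 days ago vs limit 30 → not met
6. cybersecurity assessment 682 days ago vs limit 540 → not met
7. compliance program review 127 days ago vs limit 120 → not met
8. condition 'uses solicitors' holds; material compliance findings open 6 > 3 → not met
9. registered adviser representatives 5 < 6 → not met
10. written supervisory procedures absent → not met
11. fidelity bond $275,000 < $350,000 → not met
Not met: 2, 3, 4, 5, 6, 7, 8, 9, 10, 11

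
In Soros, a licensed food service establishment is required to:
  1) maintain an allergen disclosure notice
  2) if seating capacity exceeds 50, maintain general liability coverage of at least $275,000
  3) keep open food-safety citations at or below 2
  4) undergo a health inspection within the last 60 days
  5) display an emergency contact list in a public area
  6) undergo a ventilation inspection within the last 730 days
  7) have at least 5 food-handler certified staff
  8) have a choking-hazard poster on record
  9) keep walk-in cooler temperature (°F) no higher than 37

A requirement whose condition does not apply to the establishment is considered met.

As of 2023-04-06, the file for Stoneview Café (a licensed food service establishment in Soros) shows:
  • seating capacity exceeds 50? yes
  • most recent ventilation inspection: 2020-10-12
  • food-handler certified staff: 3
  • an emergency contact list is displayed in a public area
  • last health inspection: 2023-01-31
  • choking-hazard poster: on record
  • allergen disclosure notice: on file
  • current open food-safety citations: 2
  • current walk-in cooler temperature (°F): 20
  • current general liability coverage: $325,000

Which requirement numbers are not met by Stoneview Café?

1. allergen disclosure notice present → met
2. condition 'seating capacity exceeds 50' holds; general liability coverage $325,000 ≥ $275,000 → met
3. open food-safety citations 2 ≤ 2 → met
4. health inspection 65 days ago vs limit 60 → not met
5. emergency contact list present → met
6. ventilation inspection 906 days ago vs limit 730 → not met
7. food-handler certified staff 3 < 5 → not met
8. choking-hazard poster present → met
9. walk-in cooler temperature (°F) 20 ≤ 37 → met
Not met: 4, 6, 7

4, 6, 7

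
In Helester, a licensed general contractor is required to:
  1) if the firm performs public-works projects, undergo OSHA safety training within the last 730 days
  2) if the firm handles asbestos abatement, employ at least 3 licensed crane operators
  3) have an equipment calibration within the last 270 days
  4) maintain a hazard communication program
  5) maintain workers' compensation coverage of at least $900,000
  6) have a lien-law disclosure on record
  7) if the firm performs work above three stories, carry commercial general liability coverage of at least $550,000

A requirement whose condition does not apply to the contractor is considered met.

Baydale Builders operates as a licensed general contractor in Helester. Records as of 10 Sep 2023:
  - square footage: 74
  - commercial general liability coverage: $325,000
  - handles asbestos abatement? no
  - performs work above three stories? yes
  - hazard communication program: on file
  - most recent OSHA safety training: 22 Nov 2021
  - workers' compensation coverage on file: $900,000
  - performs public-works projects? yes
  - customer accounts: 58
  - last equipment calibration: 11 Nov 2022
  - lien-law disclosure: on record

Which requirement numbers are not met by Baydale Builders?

1. condition 'performs public-works projects' holds; OSHA safety training 657 days ago vs limit 730 → met
2. condition 'handles asbestos abatement' does not hold → requirement n/a → met
3. equipment calibration 303 days ago vs limit 270 → not met
4. hazard communication program present → met
5. workers' compensation coverage $900,000 ≥ $900,000 → met
6. lien-law disclosure present → met
7. condition 'performs work above three stories' holds; commercial general liability coverage $325,000 < $550,000 → not met
Not met: 3, 7

3, 7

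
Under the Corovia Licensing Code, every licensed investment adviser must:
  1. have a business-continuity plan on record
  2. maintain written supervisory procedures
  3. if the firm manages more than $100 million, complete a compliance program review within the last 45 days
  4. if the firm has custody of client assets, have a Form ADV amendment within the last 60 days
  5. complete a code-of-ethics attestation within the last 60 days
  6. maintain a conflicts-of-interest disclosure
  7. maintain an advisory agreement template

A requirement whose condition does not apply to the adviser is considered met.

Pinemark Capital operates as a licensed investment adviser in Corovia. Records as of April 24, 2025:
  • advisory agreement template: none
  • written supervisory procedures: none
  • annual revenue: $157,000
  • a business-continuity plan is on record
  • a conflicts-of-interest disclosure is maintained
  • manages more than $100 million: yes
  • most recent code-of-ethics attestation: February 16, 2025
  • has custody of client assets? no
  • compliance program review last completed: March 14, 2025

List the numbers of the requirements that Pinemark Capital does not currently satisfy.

1. business-continuity plan present → met
2. written supervisory procedures absent → not met
3. condition 'manages more than $100 million' holds; compliance program review 41 days ago vs limit 45 → met
4. condition 'has custody of client assets' does not hold → requirement n/a → met
5. code-of-ethics attestation 67 days ago vs limit 60 → not met
6. conflicts-of-interest disclosure present → met
7. advisory agreement template absent → not met
Not met: 2, 5, 7

2, 5, 7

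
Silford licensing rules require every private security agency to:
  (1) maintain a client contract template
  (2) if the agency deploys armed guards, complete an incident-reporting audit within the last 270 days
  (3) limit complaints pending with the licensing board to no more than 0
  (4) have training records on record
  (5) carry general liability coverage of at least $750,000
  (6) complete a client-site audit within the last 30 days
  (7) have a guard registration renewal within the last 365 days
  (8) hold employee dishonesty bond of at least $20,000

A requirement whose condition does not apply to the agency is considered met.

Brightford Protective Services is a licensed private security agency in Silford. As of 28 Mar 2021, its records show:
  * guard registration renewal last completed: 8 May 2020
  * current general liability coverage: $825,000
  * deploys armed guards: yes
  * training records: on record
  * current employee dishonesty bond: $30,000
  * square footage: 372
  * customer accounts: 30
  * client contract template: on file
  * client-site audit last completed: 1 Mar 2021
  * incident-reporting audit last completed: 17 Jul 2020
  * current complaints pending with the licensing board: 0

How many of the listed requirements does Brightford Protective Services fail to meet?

1. client contract template present → met
2. condition 'deploys armed guards' holds; incident-reporting audit 254 days ago vs limit 270 → met
3. complaints pending with the licensing board 0 ≤ 0 → met
4. training records present → met
5. general liability coverage $825,000 ≥ $750,000 → met
6. client-site audit 27 days ago vs limit 30 → met
7. guard registration renewal 324 days ago vs limit 365 → met
8. employee dishonesty bond $30,000 ≥ $20,000 → met
Not met: 0 of 8

0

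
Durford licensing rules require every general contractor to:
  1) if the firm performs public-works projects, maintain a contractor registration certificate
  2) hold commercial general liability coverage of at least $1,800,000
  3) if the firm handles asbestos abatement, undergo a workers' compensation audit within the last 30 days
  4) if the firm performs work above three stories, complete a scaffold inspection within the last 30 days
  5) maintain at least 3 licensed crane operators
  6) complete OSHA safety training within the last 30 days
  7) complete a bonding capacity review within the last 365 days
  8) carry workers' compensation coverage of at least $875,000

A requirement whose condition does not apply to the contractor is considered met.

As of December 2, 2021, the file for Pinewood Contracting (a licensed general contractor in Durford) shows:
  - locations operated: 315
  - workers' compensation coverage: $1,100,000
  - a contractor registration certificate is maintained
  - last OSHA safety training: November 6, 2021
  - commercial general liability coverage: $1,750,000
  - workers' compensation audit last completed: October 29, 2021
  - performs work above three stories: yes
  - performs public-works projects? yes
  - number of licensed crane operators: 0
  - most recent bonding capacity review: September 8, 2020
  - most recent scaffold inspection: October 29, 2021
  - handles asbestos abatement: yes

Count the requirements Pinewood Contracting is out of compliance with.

1. condition 'performs public-works projects' holds; contractor registration certificate present → met
2. commercial general liability coverage $1,750,000 < $1,800,000 → not met
3. condition 'handles asbestos abatement' holds; workers' compensation audit 34 days ago vs limit 30 → not met
4. condition 'performs work above three stories' holds; scaffold inspection 34 days ago vs limit 30 → not met
5. licensed crane operators 0 < 3 → not met
6. OSHA safety training 26 days ago vs limit 30 → met
7. bonding capacity review 450 days ago vs limit 365 → not met
8. workers' compensation coverage $1,100,000 ≥ $875,000 → met
Not met: 5 of 8

5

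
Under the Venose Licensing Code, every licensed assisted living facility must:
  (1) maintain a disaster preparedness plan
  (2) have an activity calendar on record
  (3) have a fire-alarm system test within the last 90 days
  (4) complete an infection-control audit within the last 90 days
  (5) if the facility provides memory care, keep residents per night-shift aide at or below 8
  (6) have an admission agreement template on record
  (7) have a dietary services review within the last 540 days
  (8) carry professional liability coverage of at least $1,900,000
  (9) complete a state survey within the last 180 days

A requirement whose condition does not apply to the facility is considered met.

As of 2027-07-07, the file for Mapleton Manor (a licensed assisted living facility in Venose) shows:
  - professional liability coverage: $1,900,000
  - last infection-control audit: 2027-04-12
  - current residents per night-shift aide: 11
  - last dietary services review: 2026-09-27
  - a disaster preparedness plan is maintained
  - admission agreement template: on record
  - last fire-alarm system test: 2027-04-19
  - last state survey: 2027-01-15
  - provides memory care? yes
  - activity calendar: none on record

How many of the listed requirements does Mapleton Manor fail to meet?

1. disaster preparedness plan present → met
2. activity calendar absent → not met
3. fire-alarm system test 79 days ago vs limit 90 → met
4. infection-control audit 86 days ago vs limit 90 → met
5. condition 'provides memory care' holds; residents per night-shift aide 11 > 8 → not met
6. admission agreement template present → met
7. dietary services review 283 days ago vs limit 540 → met
8. professional liability coverage $1,900,000 ≥ $1,900,000 → met
9. state survey 173 days ago vs limit 180 → met
Not met: 2 of 9

2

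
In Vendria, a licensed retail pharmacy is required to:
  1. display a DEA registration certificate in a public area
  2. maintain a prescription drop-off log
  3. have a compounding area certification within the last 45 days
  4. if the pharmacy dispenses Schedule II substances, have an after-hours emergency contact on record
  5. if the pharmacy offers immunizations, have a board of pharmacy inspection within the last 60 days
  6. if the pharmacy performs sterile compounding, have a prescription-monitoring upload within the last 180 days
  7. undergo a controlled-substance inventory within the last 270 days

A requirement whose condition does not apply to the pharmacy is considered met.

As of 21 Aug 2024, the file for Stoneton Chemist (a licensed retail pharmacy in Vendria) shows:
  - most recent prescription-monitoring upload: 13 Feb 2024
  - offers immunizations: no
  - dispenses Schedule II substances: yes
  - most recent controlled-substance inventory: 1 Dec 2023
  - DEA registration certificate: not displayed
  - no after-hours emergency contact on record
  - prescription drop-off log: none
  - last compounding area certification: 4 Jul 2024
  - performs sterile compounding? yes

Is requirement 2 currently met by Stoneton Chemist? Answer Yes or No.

2. prescription drop-off log absent → not met

No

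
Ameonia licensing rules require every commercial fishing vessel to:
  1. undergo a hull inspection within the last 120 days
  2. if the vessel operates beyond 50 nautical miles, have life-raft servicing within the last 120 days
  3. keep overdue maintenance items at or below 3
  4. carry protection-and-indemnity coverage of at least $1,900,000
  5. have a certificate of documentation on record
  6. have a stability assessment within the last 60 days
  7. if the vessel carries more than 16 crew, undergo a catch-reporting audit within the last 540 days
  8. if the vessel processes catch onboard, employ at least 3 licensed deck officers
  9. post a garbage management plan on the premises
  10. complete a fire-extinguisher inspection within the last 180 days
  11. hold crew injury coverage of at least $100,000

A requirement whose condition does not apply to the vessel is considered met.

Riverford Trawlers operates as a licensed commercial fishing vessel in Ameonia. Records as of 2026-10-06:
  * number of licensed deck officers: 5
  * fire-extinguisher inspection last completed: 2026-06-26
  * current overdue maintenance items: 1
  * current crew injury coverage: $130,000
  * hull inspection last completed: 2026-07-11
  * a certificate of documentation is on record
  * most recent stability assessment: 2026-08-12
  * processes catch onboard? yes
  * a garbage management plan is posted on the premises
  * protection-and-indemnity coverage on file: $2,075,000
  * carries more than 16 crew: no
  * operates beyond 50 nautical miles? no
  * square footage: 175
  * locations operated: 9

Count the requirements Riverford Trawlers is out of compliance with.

1. hull inspection 87 days ago vs limit 120 → met
2. condition 'operates beyond 50 nautical miles' does not hold → requirement n/a → met
3. overdue maintenance items 1 ≤ 3 → met
4. protection-and-indemnity coverage $2,075,000 ≥ $1,900,000 → met
5. certificate of documentation present → met
6. stability assessment 55 days ago vs limit 60 → met
7. condition 'carries more than 16 crew' does not hold → requirement n/a → met
8. condition 'processes catch onboard' holds; licensed deck officers 5 ≥ 3 → met
9. garbage management plan present → met
10. fire-extinguisher inspection 102 days ago vs limit 180 → met
11. crew injury coverage $130,000 ≥ $100,000 → met
Not met: 0 of 11

0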